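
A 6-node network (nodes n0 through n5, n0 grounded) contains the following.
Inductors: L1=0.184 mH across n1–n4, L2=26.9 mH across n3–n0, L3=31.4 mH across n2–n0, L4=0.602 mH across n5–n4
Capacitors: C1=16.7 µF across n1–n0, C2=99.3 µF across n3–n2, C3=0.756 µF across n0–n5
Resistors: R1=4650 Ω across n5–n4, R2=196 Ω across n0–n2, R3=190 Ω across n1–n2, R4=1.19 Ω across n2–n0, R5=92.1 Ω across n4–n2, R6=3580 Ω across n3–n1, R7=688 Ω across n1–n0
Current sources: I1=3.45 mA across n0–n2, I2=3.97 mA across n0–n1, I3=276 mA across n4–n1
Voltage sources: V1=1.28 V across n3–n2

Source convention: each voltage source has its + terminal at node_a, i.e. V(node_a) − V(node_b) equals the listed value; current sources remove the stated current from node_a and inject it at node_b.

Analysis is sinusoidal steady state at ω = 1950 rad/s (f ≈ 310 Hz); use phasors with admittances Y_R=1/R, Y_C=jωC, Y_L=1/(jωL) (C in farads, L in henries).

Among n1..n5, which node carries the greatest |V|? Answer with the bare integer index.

Element admittances at ω=1950 rad/s:
  Y(L1) = 0.000-2.787j S between n1,n4
  Y(L2) = 0.000-0.01906j S between n3,n0
  Y(C1) = 0.000+0.03256j S between n1,n0
  Y(R1) = 0.0002151+0.000j S between n5,n4
  Y(R2) = 0.005102+0.000j S between n0,n2
  Y(R3) = 0.005263+0.000j S between n1,n2
  Y(R4) = 0.8403+0.000j S between n2,n0
  Y(L3) = 0.000-0.01633j S between n2,n0
  I1: injects 0.00345 A into n2 (from n0)
  Y(L4) = 0.000-0.8519j S between n5,n4
  Y(C2) = 0.000+0.1936j S between n3,n2
  Y(R5) = 0.01086+0.000j S between n4,n2
  Y(C3) = 0.000+0.001474j S between n0,n5
  Y(R6) = 0.0002793+0.000j S between n3,n1
  I2: injects 0.00397 A into n1 (from n0)
  I3: injects 0.276 A into n1 (from n4)
  Y(R7) = 0.001453+0.000j S between n1,n0
  V1: constraint V(n3)−V(n2) = 1.28
Assemble and solve the 6×6 MNA system:
  V(n1)=0.08605-0.07992j  V(n2)=0.004160+0.02571j  V(n3)=1.284+0.02571j  V(n4)=0.08530-0.1794j  V(n5)=0.08545-0.1797j
  i(V1)=-0.0008248-0.2234j

3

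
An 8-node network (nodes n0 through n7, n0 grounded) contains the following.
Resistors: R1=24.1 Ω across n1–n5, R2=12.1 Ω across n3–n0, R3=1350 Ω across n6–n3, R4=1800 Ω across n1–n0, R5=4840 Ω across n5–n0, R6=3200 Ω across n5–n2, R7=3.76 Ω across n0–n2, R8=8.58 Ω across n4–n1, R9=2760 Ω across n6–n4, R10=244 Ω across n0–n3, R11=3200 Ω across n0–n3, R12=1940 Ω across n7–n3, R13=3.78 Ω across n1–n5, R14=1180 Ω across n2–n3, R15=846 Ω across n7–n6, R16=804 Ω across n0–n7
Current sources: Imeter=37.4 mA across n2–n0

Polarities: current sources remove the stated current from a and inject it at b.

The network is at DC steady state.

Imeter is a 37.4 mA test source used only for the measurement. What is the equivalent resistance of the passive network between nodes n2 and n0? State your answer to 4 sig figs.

Element admittances at DC:
  Y(R1) = 0.04149 S between n1,n5
  Y(R2) = 0.08264 S between n3,n0
  Y(R3) = 0.0007407 S between n6,n3
  Y(R4) = 0.0005556 S between n1,n0
  Y(R5) = 0.0002066 S between n5,n0
  Y(R6) = 0.0003125 S between n5,n2
  Y(R7) = 0.2660 S between n0,n2
  Y(R8) = 0.1166 S between n4,n1
  Y(R9) = 0.0003623 S between n6,n4
  Y(R10) = 0.004098 S between n0,n3
  Y(R11) = 0.0003125 S between n0,n3
  Y(R12) = 0.0005155 S between n7,n3
  Y(R13) = 0.2646 S between n1,n5
  Y(R14) = 0.0008475 S between n2,n3
  Y(R15) = 0.001182 S between n7,n6
  Y(R16) = 0.001244 S between n0,n7
  Imeter: injects 0.0374 A into n0 (from n2)
Assemble and solve the 7×7 MNA system:
  V(n1)=-0.03226  V(n2)=-0.1401  V(n3)=-0.001409  V(n4)=-0.03218  V(n5)=-0.03234  V(n6)=-0.007179  V(n7)=-0.003132

R_eq = 3.745 Ω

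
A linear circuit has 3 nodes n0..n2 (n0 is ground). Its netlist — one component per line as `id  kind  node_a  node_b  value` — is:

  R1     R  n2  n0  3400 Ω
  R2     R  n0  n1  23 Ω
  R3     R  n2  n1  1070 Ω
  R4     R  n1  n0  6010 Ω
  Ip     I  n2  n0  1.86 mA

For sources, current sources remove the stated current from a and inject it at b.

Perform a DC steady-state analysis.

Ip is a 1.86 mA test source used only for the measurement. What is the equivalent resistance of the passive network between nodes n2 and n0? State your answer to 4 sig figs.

R_eq = 827.1 Ω

MNA unknowns: 2 node voltages V₁..V_2
R1: Y=0.0002941 on G[2,0]
R2: Y=0.04348 on G[0,1]
R3: Y=0.0009346 on G[2,1]
R4: Y=0.0001664 on G[1,0]
Ip: z[2]−=0.00186, z[0]+=0.00186
solve → V1=-0.03225, V2=-1.538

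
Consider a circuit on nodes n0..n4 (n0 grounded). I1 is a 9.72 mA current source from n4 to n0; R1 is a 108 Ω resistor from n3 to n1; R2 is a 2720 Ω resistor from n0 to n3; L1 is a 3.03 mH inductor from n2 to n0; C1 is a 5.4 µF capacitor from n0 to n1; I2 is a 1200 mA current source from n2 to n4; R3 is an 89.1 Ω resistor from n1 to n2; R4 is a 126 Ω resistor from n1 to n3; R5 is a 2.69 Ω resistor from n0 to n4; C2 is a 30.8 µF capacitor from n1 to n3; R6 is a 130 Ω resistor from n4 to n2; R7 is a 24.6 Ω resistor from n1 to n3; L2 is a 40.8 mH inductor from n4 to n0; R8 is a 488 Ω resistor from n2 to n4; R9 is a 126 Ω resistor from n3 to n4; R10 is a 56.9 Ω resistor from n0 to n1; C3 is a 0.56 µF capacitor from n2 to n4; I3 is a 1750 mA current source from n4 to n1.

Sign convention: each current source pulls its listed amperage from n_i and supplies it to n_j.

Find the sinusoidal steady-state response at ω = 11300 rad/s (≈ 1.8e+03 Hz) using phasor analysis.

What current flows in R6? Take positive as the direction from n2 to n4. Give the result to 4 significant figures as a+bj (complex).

MNA unknowns: 4 node voltages V₁..V_4
I1: z[4]−=0.00972, z[0]+=0.00972
R1: Y=0.009259+0.000j on G[3,1]
R2: Y=0.0003676+0.000j on G[0,3]
L1: Y=0.000-0.02921j on G[2,0]
C1: Y=0.000+0.06102j on G[0,1]
I2: z[2]−=1.2, z[4]+=1.2
R3: Y=0.01122+0.000j on G[1,2]
R4: Y=0.007937+0.000j on G[1,3]
R5: Y=0.3717+0.000j on G[0,4]
C2: Y=0.000+0.3480j on G[1,3]
R6: Y=0.007692+0.000j on G[4,2]
R7: Y=0.04065+0.000j on G[1,3]
L2: Y=0.000-0.002169j on G[4,0]
R8: Y=0.002049+0.000j on G[2,4]
R9: Y=0.007937+0.000j on G[3,4]
R10: Y=0.01757+0.000j on G[0,1]
C3: Y=0.000+0.006328j on G[2,4]
I3: z[4]−=1.75, z[1]+=1.75
solve → V1=6.603-21.06j, V2=-18.41-32.45j, V3=7.020-20.79j, V4=-1.244-1.521j

-0.1321-0.2379j A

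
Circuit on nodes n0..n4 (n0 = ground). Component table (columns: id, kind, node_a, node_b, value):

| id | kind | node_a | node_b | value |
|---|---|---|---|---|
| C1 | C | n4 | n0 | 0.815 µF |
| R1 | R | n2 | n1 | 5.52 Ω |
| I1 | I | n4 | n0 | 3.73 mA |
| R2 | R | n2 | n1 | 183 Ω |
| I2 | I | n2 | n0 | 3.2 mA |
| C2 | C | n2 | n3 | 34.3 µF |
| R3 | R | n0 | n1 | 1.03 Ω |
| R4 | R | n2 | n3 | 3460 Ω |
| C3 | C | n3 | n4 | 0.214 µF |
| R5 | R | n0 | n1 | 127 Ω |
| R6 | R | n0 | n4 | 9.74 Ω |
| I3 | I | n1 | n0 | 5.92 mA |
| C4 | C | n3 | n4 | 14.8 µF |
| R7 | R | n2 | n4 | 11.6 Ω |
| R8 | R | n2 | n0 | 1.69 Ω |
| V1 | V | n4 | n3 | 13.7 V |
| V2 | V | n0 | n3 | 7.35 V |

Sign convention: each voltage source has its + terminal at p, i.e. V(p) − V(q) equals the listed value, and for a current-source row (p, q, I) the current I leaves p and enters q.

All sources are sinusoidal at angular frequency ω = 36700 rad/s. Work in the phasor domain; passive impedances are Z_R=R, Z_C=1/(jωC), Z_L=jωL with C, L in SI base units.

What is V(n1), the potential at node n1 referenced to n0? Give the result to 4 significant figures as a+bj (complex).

-0.7908-0.5900j V

Apply KCL at each of the 4 non-ground nodes and solve the resulting linear system.
Node n1: branches {R1, R2, R3, R5, I3} → V_1 = -0.7908-0.5900j
Node n2: branches {R1, R2, I2, C2, R4, R7, R8} → V_2 = -4.906-3.684j
Node n3: branches {C2, R4, C3, C4, V1, V2} → V_3 = -7.350+0.000j
Node n4: branches {C1, I1, C3, R6, C4, R7, V1} → V_4 = 6.350+0.000j
Source currents: i(V1)=-1.626-8.056j, i(V2)=-3.012-2.568j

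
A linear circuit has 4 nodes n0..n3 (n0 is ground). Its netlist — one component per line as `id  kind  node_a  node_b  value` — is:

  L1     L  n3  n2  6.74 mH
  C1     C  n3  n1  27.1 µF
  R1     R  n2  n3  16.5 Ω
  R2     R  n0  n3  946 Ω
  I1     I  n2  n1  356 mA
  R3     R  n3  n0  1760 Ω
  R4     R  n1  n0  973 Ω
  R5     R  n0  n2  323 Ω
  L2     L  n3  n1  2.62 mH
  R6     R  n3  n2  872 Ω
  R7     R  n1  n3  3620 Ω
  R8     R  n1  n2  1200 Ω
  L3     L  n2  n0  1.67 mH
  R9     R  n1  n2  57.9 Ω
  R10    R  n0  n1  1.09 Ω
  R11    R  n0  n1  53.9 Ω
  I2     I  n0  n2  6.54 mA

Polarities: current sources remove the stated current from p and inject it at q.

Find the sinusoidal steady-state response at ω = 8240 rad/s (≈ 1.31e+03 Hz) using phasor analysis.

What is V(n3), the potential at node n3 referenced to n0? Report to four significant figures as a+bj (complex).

Apply KCL at each of the 3 non-ground nodes and solve the resulting linear system.
Node n1: branches {C1, I1, R4, L2, R7, R8, R9, R10, R11} → V_1 = 0.1665-0.1759j
Node n2: branches {L1, R1, I1, R5, R6, R8, L3, R9, I2} → V_2 = -2.335-1.945j
Node n3: branches {L1, C1, R1, R2, R3, L2, R6, R7} → V_3 = -0.5849+0.6969j

-0.5849+0.6969j V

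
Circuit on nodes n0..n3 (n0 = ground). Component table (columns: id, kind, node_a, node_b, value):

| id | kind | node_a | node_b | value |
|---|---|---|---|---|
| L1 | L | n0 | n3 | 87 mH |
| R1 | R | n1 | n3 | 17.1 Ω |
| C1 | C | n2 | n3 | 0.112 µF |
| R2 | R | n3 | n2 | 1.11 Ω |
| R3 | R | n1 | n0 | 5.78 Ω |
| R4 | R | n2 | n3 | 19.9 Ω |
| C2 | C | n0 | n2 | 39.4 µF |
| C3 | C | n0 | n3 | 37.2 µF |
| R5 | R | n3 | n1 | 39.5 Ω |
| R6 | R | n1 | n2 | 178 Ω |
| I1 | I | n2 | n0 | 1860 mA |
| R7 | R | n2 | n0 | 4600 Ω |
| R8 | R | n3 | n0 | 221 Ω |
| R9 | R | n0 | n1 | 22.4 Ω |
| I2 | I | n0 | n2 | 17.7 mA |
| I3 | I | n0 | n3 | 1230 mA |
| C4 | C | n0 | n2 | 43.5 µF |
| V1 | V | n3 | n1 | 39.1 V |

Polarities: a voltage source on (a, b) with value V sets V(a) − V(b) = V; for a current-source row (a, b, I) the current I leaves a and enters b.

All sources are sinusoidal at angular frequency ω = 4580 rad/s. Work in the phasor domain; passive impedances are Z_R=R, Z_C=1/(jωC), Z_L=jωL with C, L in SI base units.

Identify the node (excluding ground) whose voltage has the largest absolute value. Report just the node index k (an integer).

1

MNA unknowns: 3 node voltages V₁..V_3 plus 1 source current (V1)
L1: Y=0.000-0.002510j on G[0,3]
R1: Y=0.05848+0.000j on G[1,3]
C1: Y=0.000+0.0005130j on G[2,3]
R2: Y=0.9009+0.000j on G[3,2]
R3: Y=0.1730+0.000j on G[1,0]
R4: Y=0.05025+0.000j on G[2,3]
C2: Y=0.000+0.1805j on G[0,2]
C3: Y=0.000+0.1704j on G[0,3]
R5: Y=0.02532+0.000j on G[3,1]
R6: Y=0.005618+0.000j on G[1,2]
I1: z[2]−=1.86, z[0]+=1.86
R7: Y=0.0002174+0.000j on G[2,0]
R8: Y=0.004525+0.000j on G[3,0]
R9: Y=0.04464+0.000j on G[0,1]
I2: z[0]−=0.0177, z[2]+=0.0177
I3: z[0]−=1.23, z[3]+=1.23
C4: Y=0.000+0.1992j on G[0,2]
V1: row V3−V1=39.1, i_V1 at 3,1
solve → V1=-30.36-10.29j, V2=2.162-11.14j, V3=8.739-10.29j
aux → i_V1=-10.07-2.234j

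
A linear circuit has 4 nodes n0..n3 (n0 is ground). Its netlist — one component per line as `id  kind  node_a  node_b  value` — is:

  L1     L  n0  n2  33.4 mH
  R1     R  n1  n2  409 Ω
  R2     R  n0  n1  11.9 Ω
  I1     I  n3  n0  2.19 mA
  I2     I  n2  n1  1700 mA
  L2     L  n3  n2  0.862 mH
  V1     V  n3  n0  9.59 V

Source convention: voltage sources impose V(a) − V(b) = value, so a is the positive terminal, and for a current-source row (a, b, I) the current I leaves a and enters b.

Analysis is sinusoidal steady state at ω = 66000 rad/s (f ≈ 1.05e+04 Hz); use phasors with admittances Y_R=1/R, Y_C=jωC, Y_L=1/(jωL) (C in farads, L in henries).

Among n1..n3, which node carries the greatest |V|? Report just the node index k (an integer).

MNA unknowns: 3 node voltages V₁..V_3 plus 1 source current (V1)
L1: Y=0.000-0.0004536j on G[0,2]
R1: Y=0.002445+0.000j on G[1,2]
R2: Y=0.08403+0.000j on G[0,1]
I1: z[3]−=0.00219, z[0]+=0.00219
I2: z[2]−=1.7, z[1]+=1.7
L2: Y=0.000-0.01758j on G[3,2]
V1: row V3−V0=9.59, i_V1 at 3,0
solve → V1=19.58-2.580j, V2=-2.677-91.26j, V3=9.590+0.000j
aux → i_V1=-1.606+0.2156j

2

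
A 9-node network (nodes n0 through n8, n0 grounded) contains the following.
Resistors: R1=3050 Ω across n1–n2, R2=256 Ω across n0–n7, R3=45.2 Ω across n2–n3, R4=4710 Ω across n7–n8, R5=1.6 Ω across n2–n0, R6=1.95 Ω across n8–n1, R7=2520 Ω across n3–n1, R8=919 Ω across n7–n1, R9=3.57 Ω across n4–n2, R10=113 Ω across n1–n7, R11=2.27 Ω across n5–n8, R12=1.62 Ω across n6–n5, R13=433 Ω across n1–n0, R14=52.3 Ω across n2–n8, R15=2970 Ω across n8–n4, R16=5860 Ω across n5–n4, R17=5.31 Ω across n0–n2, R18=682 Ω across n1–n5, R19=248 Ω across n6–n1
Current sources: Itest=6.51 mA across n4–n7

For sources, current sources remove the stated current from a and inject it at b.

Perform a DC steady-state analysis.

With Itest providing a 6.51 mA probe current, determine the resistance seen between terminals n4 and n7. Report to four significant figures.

R_eq = 95.86 Ω

MNA unknowns: 8 node voltages V₁..V_8
R1: Y=0.0003279 on G[1,2]
R2: Y=0.003906 on G[0,7]
R3: Y=0.02212 on G[2,3]
R4: Y=0.0002123 on G[7,8]
R5: Y=0.6250 on G[2,0]
R6: Y=0.5128 on G[8,1]
R7: Y=0.0003968 on G[3,1]
R8: Y=0.001088 on G[7,1]
R9: Y=0.2801 on G[4,2]
R10: Y=0.008850 on G[1,7]
R11: Y=0.4405 on G[5,8]
R12: Y=0.6173 on G[6,5]
R13: Y=0.002309 on G[1,0]
R14: Y=0.01912 on G[2,8]
R15: Y=0.0003367 on G[8,4]
R16: Y=0.0001706 on G[5,4]
R17: Y=0.1883 on G[0,2]
R18: Y=0.001466 on G[1,5]
R19: Y=0.004032 on G[6,1]
Itest: z[4]−=0.00651, z[7]+=0.00651
solve → V1=0.1866, V2=-0.003401, V3=-5.300e-05, V4=-0.02627, V5=0.1798, V6=0.1799, V7=0.5978, V8=0.1798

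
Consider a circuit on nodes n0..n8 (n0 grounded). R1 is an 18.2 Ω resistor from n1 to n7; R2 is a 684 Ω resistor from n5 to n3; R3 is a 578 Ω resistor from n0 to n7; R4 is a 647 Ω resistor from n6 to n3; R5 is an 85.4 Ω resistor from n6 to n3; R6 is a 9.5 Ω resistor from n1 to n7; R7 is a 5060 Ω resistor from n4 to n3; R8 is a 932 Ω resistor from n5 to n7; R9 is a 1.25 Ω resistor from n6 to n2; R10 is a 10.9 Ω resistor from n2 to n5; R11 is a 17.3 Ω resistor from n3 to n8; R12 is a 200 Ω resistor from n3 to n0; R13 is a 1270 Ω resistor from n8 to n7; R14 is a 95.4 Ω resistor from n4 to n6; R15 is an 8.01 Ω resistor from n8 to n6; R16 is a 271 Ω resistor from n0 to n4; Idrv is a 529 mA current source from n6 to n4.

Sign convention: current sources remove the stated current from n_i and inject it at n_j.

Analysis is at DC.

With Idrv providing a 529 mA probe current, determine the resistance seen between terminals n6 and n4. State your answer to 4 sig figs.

Apply KCL at each of the 8 non-ground nodes and solve the resulting linear system.
Node n1: branches {R1, R6} → V_1 = -8.485
Node n2: branches {R9, R10} → V_2 = -16.66
Node n3: branches {R2, R4, R5, R7, R11, R12} → V_3 = -15.10
Node n4: branches {R7, R14, R16, Idrv} → V_4 = 24.44
Node n5: branches {R2, R8, R10} → V_5 = -16.55
Node n6: branches {R4, R5, R9, R14, R15, Idrv} → V_6 = -16.68
Node n7: branches {R1, R3, R6, R8, R13} → V_7 = -8.485
Node n8: branches {R11, R13, R15} → V_8 = -16.15

R_eq = 77.73 Ω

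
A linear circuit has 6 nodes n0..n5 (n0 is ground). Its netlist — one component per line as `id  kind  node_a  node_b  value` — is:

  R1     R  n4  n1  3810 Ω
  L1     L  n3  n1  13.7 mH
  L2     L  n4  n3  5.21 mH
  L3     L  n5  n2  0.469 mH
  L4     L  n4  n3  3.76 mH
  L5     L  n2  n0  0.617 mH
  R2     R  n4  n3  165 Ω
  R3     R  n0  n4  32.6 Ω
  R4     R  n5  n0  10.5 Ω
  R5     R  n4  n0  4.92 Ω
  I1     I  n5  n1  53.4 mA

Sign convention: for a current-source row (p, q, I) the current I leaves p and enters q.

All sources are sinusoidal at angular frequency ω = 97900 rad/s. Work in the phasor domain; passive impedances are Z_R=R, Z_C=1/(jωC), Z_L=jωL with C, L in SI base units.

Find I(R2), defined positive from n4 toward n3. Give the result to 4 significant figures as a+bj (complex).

-0.03685-0.01176j A

MNA unknowns: 5 node voltages V₁..V_5
R1: Y=0.0002625+0.000j on G[4,1]
L1: Y=0.000-0.0007456j on G[3,1]
L2: Y=0.000-0.001961j on G[4,3]
L3: Y=0.000-0.02178j on G[5,2]
L4: Y=0.000-0.002717j on G[4,3]
L5: Y=0.000-0.01656j on G[2,0]
R2: Y=0.006061+0.000j on G[4,3]
R3: Y=0.03067+0.000j on G[0,4]
R4: Y=0.09524+0.000j on G[5,0]
R5: Y=0.2033+0.000j on G[4,0]
I1: z[5]−=0.0534, z[1]+=0.0534
solve → V1=28.68+63.55j, V2=-0.3155-0.03116j, V3=6.309+1.941j, V4=0.2283+0.000j, V5=-0.5553-0.05484j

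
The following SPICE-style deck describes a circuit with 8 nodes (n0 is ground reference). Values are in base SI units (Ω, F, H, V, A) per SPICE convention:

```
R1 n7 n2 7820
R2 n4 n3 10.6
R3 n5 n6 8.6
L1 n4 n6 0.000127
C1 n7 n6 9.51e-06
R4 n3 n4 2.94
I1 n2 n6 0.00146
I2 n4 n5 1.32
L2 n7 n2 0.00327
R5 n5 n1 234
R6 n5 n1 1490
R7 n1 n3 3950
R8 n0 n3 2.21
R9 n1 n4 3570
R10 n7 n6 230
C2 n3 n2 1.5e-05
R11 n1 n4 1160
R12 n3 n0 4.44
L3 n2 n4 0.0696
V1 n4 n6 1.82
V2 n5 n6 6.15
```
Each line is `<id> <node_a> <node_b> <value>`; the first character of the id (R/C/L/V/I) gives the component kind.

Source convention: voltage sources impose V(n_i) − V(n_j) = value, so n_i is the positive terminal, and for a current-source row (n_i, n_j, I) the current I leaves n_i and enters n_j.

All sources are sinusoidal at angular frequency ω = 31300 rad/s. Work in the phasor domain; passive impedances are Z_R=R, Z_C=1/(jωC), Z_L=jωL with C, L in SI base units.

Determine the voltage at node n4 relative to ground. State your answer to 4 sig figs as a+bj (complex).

MNA unknowns: 7 node voltages V₁..V_7 plus 2 source currents (V1, V2)
R1: Y=0.0001279+0.000j on G[7,2]
R2: Y=0.09434+0.000j on G[4,3]
R3: Y=0.1163+0.000j on G[5,6]
L1: Y=0.000-0.2516j on G[4,6]
C1: Y=0.000+0.2977j on G[7,6]
R4: Y=0.3401+0.000j on G[3,4]
I1: z[2]−=0.00146, z[6]+=0.00146
I2: z[4]−=1.32, z[5]+=1.32
L2: Y=0.000-0.009770j on G[7,2]
R5: Y=0.004274+0.000j on G[5,1]
R6: Y=0.0006711+0.000j on G[5,1]
R7: Y=0.0002532+0.000j on G[1,3]
R8: Y=0.4525+0.000j on G[0,3]
R9: Y=0.0002801+0.000j on G[1,4]
R10: Y=0.004348+0.000j on G[7,6]
C2: Y=0.000+0.4695j on G[3,2]
R11: Y=0.0008621+0.000j on G[1,4]
R12: Y=0.2252+0.000j on G[3,0]
L3: Y=0.000-0.0004590j on G[2,4]
V1: row V4−V6=1.82, i_V1 at 4,6
V2: row V5−V6=6.15, i_V2 at 5,6
solve → V1=3.380-0.04145j, V2=0.03997+0.004748j, V3=0.000+0.000j, V4=0.003161-0.04317j, V5=4.333-0.04317j, V6=-1.817-0.04317j, V7=-1.880-0.04660j
aux → i_V1=-1.317+0.4766j, i_V2=0.6002+8.524e-06j

0.003161-0.04317j V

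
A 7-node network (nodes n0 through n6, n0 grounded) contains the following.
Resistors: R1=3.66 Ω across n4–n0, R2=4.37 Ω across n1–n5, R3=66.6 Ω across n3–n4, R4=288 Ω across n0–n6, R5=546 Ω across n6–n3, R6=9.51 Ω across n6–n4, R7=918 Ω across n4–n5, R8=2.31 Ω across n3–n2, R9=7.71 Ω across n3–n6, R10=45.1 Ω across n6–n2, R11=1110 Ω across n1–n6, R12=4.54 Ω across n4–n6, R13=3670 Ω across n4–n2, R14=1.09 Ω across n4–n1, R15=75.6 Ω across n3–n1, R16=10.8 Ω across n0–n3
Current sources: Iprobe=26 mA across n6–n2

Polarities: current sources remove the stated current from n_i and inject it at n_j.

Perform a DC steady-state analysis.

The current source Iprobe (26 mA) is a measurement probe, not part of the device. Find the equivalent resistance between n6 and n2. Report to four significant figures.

R_eq = 6.156 Ω

Element admittances at DC:
  Y(R1) = 0.2732 S between n4,n0
  Y(R2) = 0.2288 S between n1,n5
  Y(R3) = 0.01502 S between n3,n4
  Y(R4) = 0.003472 S between n0,n6
  Y(R5) = 0.001832 S between n6,n3
  Y(R6) = 0.1052 S between n6,n4
  Y(R7) = 0.001089 S between n4,n5
  Y(R8) = 0.4329 S between n3,n2
  Y(R9) = 0.1297 S between n3,n6
  Y(R10) = 0.02217 S between n6,n2
  Y(R11) = 0.0009009 S between n1,n6
  Y(R12) = 0.2203 S between n4,n6
  Y(R13) = 0.0002725 S between n4,n2
  Y(R14) = 0.9174 S between n4,n1
  Y(R15) = 0.01323 S between n3,n1
  Y(R16) = 0.09259 S between n0,n3
  Iprobe: injects 0.026 A into n2 (from n6)
Assemble and solve the 6×6 MNA system:
  V(n1)=-0.01957  V(n2)=0.1147  V(n3)=0.06289  V(n4)=-0.02074  V(n5)=-0.01958  V(n6)=-0.04540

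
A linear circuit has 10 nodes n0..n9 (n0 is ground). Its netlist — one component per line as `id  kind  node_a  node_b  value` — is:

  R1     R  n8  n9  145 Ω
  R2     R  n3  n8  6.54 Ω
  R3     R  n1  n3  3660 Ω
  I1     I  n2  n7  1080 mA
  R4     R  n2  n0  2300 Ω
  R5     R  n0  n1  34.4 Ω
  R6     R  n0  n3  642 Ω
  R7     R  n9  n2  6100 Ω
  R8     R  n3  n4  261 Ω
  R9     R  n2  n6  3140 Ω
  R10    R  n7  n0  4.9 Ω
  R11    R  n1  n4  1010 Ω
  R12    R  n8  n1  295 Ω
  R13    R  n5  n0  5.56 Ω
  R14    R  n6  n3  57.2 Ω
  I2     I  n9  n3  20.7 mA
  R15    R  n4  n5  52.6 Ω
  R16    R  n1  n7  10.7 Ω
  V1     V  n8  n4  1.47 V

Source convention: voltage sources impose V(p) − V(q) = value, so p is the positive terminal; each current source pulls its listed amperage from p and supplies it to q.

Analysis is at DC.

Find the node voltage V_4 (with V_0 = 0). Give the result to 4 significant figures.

Apply KCL at each of the 9 non-ground nodes and solve the resulting linear system.
Node n1: branches {R3, R5, R11, R12, R16} → V_1 = 2.399
Node n2: branches {I1, R4, R7, R9} → V_2 = -1203
Node n3: branches {R2, R3, R6, R8, R14, I2} → V_3 = -24.00
Node n4: branches {R8, R11, R15, V1} → V_4 = -23.50
Node n5: branches {R13, R15} → V_5 = -2.247
Node n6: branches {R9, R14} → V_6 = -45.09
Node n7: branches {I1, R10, R16} → V_7 = 4.383
Node n8: branches {R1, R2, R12, V1} → V_8 = -22.03
Node n9: branches {R1, R7, I2} → V_9 = -52.37
Source currents: i(V1)=-0.4278

-23.50 V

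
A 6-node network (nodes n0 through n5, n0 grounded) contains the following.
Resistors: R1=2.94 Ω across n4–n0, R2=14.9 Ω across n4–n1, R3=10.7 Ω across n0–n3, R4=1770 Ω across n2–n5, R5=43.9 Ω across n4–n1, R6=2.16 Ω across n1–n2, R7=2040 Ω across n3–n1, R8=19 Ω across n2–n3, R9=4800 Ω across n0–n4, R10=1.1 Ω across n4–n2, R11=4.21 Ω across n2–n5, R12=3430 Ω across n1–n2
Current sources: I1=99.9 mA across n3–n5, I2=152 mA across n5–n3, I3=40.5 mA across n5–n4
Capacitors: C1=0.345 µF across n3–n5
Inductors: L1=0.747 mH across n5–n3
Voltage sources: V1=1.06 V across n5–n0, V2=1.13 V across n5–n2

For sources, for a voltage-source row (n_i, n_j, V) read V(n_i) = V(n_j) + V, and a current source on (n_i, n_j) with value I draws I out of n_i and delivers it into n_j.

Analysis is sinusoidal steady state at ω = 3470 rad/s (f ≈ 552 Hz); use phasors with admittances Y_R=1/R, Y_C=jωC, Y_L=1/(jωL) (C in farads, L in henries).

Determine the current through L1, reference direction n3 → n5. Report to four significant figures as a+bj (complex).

-0.09371+0.03572j A

MNA unknowns: 5 node voltages V₁..V_5 plus 2 source currents (V1, V2)
R1: Y=0.3401+0.000j on G[4,0]
I1: z[3]−=0.0999, z[5]+=0.0999
R2: Y=0.06711+0.000j on G[4,1]
R3: Y=0.09346+0.000j on G[0,3]
R4: Y=0.0005650+0.000j on G[2,5]
C1: Y=0.000+0.001197j on G[3,5]
I2: z[5]−=0.152, z[3]+=0.152
R5: Y=0.02278+0.000j on G[4,1]
R6: Y=0.4630+0.000j on G[1,2]
R7: Y=0.0004902+0.000j on G[3,1]
R8: Y=0.05263+0.000j on G[2,3]
R9: Y=0.0002083+0.000j on G[0,4]
R10: Y=0.9091+0.000j on G[4,2]
R11: Y=0.2375+0.000j on G[2,5]
I3: z[5]−=0.0405, z[4]+=0.0405
L1: Y=0.000-0.3858j on G[5,3]
R12: Y=0.0002915+0.000j on G[1,2]
V1: row V5−V0=1.06, i_V1 at 5,0
V2: row V5−V2=1.13, i_V2 at 5,2
solve → V1=-0.06119-0.0002174j, V2=-0.07000+0.000j, V3=0.9674-0.2429j, V4=-0.02138-1.459e-05j, V5=1.060+0.000j
aux → i_V1=-0.08314+0.02271j, i_V2=-0.3719+0.01290j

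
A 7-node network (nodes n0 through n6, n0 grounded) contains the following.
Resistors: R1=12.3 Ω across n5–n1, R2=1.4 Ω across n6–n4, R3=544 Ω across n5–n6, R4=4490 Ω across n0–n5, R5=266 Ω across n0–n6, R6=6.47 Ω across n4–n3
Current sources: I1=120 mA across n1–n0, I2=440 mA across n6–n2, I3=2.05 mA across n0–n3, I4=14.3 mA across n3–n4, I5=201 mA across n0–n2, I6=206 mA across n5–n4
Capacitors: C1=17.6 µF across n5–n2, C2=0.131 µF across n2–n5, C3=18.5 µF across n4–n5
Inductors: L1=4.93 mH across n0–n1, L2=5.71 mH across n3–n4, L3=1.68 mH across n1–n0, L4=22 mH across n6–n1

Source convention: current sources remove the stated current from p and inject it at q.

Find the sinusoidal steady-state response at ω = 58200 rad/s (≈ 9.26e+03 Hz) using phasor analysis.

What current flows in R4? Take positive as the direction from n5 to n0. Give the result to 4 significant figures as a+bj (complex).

0.0008500+0.001090j A

Apply KCL at each of the 6 non-ground nodes and solve the resulting linear system.
Node n1: branches {R1, I1, L1, L3, L4} → V_1 = 1.476+5.126j
Node n2: branches {C1, C2, I2, I5} → V_2 = 3.817+4.272j
Node n3: branches {L2, I3, I4, R6} → V_3 = 3.720+5.117j
Node n4: branches {R2, L2, C3, I4, R6, I6} → V_4 = 3.800+5.118j
Node n5: branches {R1, C1, C2, R3, C3, R4, I6} → V_5 = 3.817+4.893j
Node n6: branches {R2, R3, R5, I2, L4} → V_6 = 3.169+5.093j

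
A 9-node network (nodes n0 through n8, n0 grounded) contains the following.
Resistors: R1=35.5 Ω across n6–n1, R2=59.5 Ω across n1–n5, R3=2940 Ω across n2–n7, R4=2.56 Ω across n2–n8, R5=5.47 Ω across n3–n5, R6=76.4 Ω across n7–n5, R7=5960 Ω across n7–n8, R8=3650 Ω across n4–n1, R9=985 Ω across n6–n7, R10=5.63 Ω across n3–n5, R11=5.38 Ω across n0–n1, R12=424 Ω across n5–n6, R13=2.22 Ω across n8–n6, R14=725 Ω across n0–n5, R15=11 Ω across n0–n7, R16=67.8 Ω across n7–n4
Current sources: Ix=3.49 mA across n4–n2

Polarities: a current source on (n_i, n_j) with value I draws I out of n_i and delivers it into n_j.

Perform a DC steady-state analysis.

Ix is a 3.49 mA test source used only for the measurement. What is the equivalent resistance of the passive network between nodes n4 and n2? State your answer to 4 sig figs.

MNA unknowns: 8 node voltages V₁..V_8
R1: Y=0.02817 on G[6,1]
R2: Y=0.01681 on G[1,5]
R3: Y=0.0003401 on G[2,7]
R4: Y=0.3906 on G[2,8]
R5: Y=0.1828 on G[3,5]
R6: Y=0.01309 on G[7,5]
R7: Y=0.0001678 on G[7,8]
R8: Y=0.0002740 on G[4,1]
R9: Y=0.001015 on G[6,7]
R10: Y=0.1776 on G[3,5]
R11: Y=0.1859 on G[0,1]
R12: Y=0.002358 on G[5,6]
R13: Y=0.4505 on G[8,6]
R14: Y=0.001379 on G[0,5]
R15: Y=0.09091 on G[0,7]
R16: Y=0.01475 on G[7,4]
Ix: z[4]−=0.00349, z[2]+=0.00349
solve → V1=0.01467, V2=0.1368, V3=0.004081, V4=-0.2615, V5=0.004081, V6=0.1204, V7=-0.03005, V8=0.1280

R_eq = 114.1 Ω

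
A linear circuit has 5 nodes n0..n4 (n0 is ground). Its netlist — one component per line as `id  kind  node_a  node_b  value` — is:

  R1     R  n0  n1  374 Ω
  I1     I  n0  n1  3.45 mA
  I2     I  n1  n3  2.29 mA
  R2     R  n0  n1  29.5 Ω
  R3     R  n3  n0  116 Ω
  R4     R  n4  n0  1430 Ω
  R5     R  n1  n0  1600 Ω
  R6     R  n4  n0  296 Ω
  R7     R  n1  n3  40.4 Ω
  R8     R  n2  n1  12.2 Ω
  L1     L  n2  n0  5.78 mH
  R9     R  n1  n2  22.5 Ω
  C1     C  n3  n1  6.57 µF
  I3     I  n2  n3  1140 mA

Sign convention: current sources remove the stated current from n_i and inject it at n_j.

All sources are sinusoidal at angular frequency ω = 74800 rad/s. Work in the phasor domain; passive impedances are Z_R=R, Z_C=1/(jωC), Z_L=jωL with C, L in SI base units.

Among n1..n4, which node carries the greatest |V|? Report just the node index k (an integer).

Element admittances at ω=74800 rad/s:
  Y(R1) = 0.002674+0.000j S between n0,n1
  I1: injects 0.00345 A into n1 (from n0)
  I2: injects 0.00229 A into n3 (from n1)
  Y(R2) = 0.03390+0.000j S between n0,n1
  Y(R3) = 0.008621+0.000j S between n3,n0
  Y(R4) = 0.0006993+0.000j S between n4,n0
  Y(R5) = 0.0006250+0.000j S between n1,n0
  Y(R6) = 0.003378+0.000j S between n4,n0
  Y(R7) = 0.02475+0.000j S between n1,n3
  Y(R8) = 0.08197+0.000j S between n2,n1
  Y(L1) = 0.000-0.002313j S between n2,n0
  Y(R9) = 0.04444+0.000j S between n1,n2
  Y(C1) = 0.000+0.4914j S between n3,n1
  I3: injects 1.14 A into n3 (from n2)
Assemble and solve the 4×4 MNA system:
  V(n1)=0.05483-0.01717j  V(n2)=-8.960-0.1811j  V(n3)=0.2122-2.330j  V(n4)=0.000+0.000j

2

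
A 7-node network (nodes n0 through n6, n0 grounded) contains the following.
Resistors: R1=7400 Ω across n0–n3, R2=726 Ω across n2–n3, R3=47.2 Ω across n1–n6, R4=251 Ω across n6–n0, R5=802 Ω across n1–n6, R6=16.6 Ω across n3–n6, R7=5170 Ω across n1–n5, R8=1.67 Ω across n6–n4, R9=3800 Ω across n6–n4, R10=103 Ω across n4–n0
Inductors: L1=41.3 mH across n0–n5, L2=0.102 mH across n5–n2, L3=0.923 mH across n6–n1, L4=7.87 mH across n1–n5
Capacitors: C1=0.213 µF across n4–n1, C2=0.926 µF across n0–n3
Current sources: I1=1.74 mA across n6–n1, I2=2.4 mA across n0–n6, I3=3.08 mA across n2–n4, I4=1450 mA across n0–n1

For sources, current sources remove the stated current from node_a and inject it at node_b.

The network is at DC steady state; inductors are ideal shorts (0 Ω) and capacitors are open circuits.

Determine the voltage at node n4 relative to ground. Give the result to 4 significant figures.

0.005059 V

MNA unknowns: 6 node voltages V₁..V_6 plus 4 source currents (L1, L2, L3, L4)
R1: Y=0.0001351 on G[0,3]
R2: Y=0.001377 on G[2,3]
L1: row V0−V5=0, i_L1 at 0,5
R3: Y=0.02119 on G[1,6]
C1: Y=0.000 on G[4,1]
C2: Y=0.000 on G[0,3]
R4: Y=0.003984 on G[6,0]
R5: Y=0.001247 on G[1,6]
R6: Y=0.06024 on G[3,6]
I1: z[6]−=0.00174, z[1]+=0.00174
R7: Y=0.0001934 on G[1,5]
I2: z[0]−=0.0024, z[6]+=0.0024
I3: z[2]−=0.00308, z[4]+=0.00308
R8: Y=0.5988 on G[6,4]
R9: Y=0.0002632 on G[6,4]
L2: row V5−V2=0, i_L2 at 5,2
L3: row V6−V1=0, i_L3 at 6,1
L4: row V1−V5=0, i_L4 at 1,5
R10: Y=0.009709 on G[4,0]
I4: z[0]−=1.45, z[1]+=1.45
solve → V1=0.000, V2=0.000, V3=0.000, V4=0.005059, V5=0.000, V6=0.000
aux → i_L1=-1.452, i_L2=0.003080, i_L3=0.003691, i_L4=1.455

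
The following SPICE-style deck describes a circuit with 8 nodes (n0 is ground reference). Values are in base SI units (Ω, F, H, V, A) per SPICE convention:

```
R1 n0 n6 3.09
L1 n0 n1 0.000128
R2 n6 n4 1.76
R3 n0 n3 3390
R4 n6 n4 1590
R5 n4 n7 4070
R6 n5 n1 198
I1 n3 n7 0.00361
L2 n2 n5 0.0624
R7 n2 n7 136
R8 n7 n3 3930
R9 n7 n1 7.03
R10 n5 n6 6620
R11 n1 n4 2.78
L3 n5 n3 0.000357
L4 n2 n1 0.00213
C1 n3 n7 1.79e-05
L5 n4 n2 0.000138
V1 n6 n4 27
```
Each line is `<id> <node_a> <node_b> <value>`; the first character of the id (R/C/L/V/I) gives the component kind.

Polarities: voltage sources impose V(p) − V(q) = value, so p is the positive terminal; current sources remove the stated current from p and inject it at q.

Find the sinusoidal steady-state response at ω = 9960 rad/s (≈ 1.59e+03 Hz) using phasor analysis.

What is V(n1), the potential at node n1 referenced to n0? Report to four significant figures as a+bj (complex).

MNA unknowns: 7 node voltages V₁..V_7 plus 1 source current (V1)
R1: Y=0.3236+0.000j on G[0,6]
L1: Y=0.000-0.7844j on G[0,1]
R2: Y=0.5682+0.000j on G[6,4]
R3: Y=0.0002950+0.000j on G[0,3]
R4: Y=0.0006289+0.000j on G[6,4]
R5: Y=0.0002457+0.000j on G[4,7]
R6: Y=0.005051+0.000j on G[5,1]
I1: z[3]−=0.00361, z[7]+=0.00361
L2: Y=0.000-0.001609j on G[2,5]
R7: Y=0.007353+0.000j on G[2,7]
R8: Y=0.0002545+0.000j on G[7,3]
R9: Y=0.1422+0.000j on G[7,1]
R10: Y=0.0001511+0.000j on G[5,6]
R11: Y=0.3597+0.000j on G[1,4]
L3: Y=0.000-0.2812j on G[5,3]
L4: Y=0.000-0.04714j on G[2,1]
C1: Y=0.000+0.1783j on G[3,7]
L5: Y=0.000-0.7275j on G[4,2]
V1: row V6−V4=27, i_V1 at 6,4
solve → V1=-1.541-5.524j, V2=-12.84-3.741j, V3=-1.961-5.337j, V4=-13.61-3.731j, V5=-2.020-5.311j, V6=13.39-3.731j, V7=-2.063-5.313j
aux → i_V1=-19.69+1.207j

-1.541-5.524j V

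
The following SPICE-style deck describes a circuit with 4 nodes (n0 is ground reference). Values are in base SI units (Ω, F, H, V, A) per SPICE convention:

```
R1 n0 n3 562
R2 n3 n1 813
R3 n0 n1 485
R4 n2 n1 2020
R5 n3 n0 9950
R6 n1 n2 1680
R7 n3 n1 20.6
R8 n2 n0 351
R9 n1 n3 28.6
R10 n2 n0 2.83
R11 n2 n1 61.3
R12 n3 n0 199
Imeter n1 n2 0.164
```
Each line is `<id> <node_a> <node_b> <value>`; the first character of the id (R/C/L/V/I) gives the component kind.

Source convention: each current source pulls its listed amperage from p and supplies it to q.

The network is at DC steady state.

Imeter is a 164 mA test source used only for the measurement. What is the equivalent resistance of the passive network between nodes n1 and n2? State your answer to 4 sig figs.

Element admittances at DC:
  Y(R1) = 0.001779 S between n0,n3
  Y(R2) = 0.001230 S between n3,n1
  Y(R3) = 0.002062 S between n0,n1
  Y(R4) = 0.0004950 S between n2,n1
  Y(R5) = 0.0001005 S between n3,n0
  Y(R6) = 0.0005952 S between n1,n2
  Y(R7) = 0.04854 S between n3,n1
  Y(R8) = 0.002849 S between n2,n0
  Y(R9) = 0.03497 S between n1,n3
  Y(R10) = 0.3534 S between n2,n0
  Y(R11) = 0.01631 S between n2,n1
  Y(R12) = 0.005025 S between n3,n0
  Imeter: injects 0.164 A into n2 (from n1)
Assemble and solve the 3×3 MNA system:
  V(n1)=-6.245  V(n2)=0.1481  V(n3)=-5.774

R_eq = 38.98 Ω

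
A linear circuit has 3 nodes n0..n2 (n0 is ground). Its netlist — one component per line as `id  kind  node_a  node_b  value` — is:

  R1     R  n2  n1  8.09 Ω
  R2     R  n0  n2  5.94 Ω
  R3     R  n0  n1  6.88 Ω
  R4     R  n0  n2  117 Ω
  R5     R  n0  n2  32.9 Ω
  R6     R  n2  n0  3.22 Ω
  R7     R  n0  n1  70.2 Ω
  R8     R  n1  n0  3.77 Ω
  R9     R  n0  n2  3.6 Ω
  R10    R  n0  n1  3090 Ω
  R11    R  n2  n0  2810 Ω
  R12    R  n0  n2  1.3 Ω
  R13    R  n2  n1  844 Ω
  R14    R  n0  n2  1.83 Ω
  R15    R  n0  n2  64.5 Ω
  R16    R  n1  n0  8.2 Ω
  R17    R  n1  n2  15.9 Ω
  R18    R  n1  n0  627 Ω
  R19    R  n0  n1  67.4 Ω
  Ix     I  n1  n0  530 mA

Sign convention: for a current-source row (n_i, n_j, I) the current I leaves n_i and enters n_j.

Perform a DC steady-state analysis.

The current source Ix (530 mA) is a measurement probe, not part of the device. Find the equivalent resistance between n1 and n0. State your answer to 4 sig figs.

R_eq = 1.359 Ω

Element admittances at DC:
  Y(R1) = 0.1236 S between n2,n1
  Y(R2) = 0.1684 S between n0,n2
  Y(R3) = 0.1453 S between n0,n1
  Y(R4) = 0.008547 S between n0,n2
  Y(R5) = 0.03040 S between n0,n2
  Y(R6) = 0.3106 S between n2,n0
  Y(R7) = 0.01425 S between n0,n1
  Y(R8) = 0.2653 S between n1,n0
  Y(R9) = 0.2778 S between n0,n2
  Y(R10) = 0.0003236 S between n0,n1
  Y(R11) = 0.0003559 S between n2,n0
  Y(R12) = 0.7692 S between n0,n2
  Y(R13) = 0.001185 S between n2,n1
  Y(R14) = 0.5464 S between n0,n2
  Y(R15) = 0.01550 S between n0,n2
  Y(R16) = 0.1220 S between n1,n0
  Y(R17) = 0.06289 S between n1,n2
  Y(R18) = 0.001595 S between n1,n0
  Y(R19) = 0.01484 S between n0,n1
  Ix: injects 0.53 A into n0 (from n1)
Assemble and solve the 2×2 MNA system:
  V(n1)=-0.7201  V(n2)=-0.05838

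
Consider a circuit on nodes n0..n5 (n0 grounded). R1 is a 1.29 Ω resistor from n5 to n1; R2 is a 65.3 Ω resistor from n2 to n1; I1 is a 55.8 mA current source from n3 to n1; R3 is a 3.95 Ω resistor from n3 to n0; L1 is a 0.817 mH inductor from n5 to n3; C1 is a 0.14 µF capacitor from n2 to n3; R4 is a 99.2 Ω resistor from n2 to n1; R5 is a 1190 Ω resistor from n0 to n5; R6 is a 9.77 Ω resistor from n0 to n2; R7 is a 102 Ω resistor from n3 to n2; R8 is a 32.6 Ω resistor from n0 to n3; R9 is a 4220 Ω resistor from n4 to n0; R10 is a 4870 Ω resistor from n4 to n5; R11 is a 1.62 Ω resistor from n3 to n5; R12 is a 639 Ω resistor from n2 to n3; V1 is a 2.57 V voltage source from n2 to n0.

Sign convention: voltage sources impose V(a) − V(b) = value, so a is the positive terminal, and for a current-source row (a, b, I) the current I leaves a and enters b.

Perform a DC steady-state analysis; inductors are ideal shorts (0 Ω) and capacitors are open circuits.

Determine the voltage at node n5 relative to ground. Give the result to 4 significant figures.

Element admittances at DC:
  Y(R1) = 0.7752 S between n5,n1
  Y(R2) = 0.01531 S between n2,n1
  I1: injects 0.0558 A into n1 (from n3)
  Y(R3) = 0.2532 S between n3,n0
  L1: short n5↔n3 (DC inductor)
  Y(C1) = 0.000 S between n2,n3
  Y(R4) = 0.01008 S between n2,n1
  Y(R5) = 0.0008403 S between n0,n5
  Y(R6) = 0.1024 S between n0,n2
  Y(R7) = 0.009804 S between n3,n2
  Y(R8) = 0.03067 S between n0,n3
  Y(R9) = 0.0002370 S between n4,n0
  Y(R10) = 0.0002053 S between n4,n5
  Y(R11) = 0.6173 S between n3,n5
  Y(R12) = 0.001565 S between n2,n3
  V1: constraint V(n2)−V(n0) = 2.57
Assemble and solve the 7×7 MNA system:
  V(n1)=0.4249  V(n2)=2.570  V(n3)=0.2826  V(n4)=0.1312  V(n5)=0.2826
  i(L1)=0.1100  i(V1)=-0.3435

0.2826 V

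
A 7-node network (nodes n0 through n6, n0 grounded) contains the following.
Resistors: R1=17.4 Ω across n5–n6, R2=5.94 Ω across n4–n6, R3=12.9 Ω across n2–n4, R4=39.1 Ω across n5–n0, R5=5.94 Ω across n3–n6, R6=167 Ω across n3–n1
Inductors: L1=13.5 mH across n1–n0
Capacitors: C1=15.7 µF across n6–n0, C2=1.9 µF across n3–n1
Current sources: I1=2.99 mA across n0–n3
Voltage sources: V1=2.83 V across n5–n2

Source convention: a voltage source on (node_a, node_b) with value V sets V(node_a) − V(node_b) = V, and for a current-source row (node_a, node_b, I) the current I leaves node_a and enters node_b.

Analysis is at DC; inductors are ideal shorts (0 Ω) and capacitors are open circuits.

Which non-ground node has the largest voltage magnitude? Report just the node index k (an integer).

2

Element admittances at DC:
  Y(R1) = 0.05747 S between n5,n6
  Y(R2) = 0.1684 S between n4,n6
  Y(R3) = 0.07752 S between n2,n4
  Y(R4) = 0.02558 S between n5,n0
  Y(R5) = 0.1684 S between n3,n6
  L1: short n1↔n0 (DC inductor)
  Y(C1) = 0.000 S between n6,n0
  Y(C2) = 0.000 S between n3,n1
  I1: injects 0.00299 A into n3 (from n0)
  Y(R6) = 0.005988 S between n3,n1
  V1: constraint V(n5)−V(n2) = 2.83
Assemble and solve the 8×8 MNA system:
  V(n1)=0.000  V(n2)=-2.501  V(n3)=-0.9042  V(n4)=-1.442  V(n5)=0.3286  V(n6)=-0.9541
  i(L1)=-0.005414  i(V1)=-0.08213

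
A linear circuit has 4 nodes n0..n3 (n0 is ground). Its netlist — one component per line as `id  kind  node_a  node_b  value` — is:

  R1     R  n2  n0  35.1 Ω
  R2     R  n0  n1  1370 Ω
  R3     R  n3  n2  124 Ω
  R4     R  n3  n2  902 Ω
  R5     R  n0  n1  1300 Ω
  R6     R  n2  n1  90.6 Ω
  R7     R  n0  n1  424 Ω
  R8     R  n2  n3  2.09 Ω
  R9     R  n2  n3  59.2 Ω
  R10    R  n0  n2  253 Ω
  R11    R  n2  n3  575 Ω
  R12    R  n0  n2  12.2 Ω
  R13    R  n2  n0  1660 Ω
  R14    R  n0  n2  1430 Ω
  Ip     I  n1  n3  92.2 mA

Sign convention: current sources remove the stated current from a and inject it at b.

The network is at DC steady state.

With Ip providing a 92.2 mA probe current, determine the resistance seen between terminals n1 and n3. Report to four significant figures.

R_eq = 69.68 Ω

MNA unknowns: 3 node voltages V₁..V_3
R1: Y=0.02849 on G[2,0]
R2: Y=0.0007299 on G[0,1]
R3: Y=0.008065 on G[3,2]
R4: Y=0.001109 on G[3,2]
R5: Y=0.0007692 on G[0,1]
R6: Y=0.01104 on G[2,1]
R7: Y=0.002358 on G[0,1]
R8: Y=0.4785 on G[2,3]
R9: Y=0.01689 on G[2,3]
R10: Y=0.003953 on G[0,2]
R11: Y=0.001739 on G[2,3]
R12: Y=0.08197 on G[0,2]
R13: Y=0.0006024 on G[2,0]
R14: Y=0.0006993 on G[0,2]
Ip: z[1]−=0.0922, z[3]+=0.0922
solve → V1=-6.041, V2=0.2014, V3=0.3835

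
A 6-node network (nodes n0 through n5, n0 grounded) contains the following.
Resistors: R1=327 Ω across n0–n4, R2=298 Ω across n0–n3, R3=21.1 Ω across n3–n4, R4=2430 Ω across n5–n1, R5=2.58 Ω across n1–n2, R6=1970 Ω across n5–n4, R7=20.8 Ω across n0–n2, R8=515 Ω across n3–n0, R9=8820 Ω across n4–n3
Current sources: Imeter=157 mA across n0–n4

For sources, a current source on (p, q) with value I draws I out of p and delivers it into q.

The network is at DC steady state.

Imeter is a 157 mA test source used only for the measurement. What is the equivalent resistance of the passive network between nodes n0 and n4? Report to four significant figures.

MNA unknowns: 5 node voltages V₁..V_5
R1: Y=0.003058 on G[0,4]
R2: Y=0.003356 on G[0,3]
R3: Y=0.04739 on G[3,4]
R4: Y=0.0004115 on G[5,1]
R5: Y=0.3876 on G[1,2]
R6: Y=0.0005076 on G[5,4]
R7: Y=0.04808 on G[0,2]
R8: Y=0.001942 on G[3,0]
R9: Y=0.0001134 on G[4,3]
Imeter: z[0]−=0.157, z[4]+=0.157
solve → V1=0.1031, V2=0.09171, V3=17.55, V4=19.50, V5=10.82

R_eq = 124.2 Ω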